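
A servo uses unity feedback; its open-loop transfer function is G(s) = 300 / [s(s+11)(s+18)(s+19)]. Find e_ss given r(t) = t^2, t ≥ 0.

The open loop has one pole at the origin → type 1 system.
For a type-1 system K_a = 0, so e_ss to a parabolic input is unbounded.

infinity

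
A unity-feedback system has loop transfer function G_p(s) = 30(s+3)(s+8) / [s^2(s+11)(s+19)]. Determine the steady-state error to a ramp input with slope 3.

0

Two free integrators in G_p(s): this is a type 2 system.
A type-2 system has K_v = ∞, so it tracks a ramp input with zero steady-state error.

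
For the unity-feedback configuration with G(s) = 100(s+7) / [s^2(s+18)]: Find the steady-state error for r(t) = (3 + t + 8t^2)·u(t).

72/175

G(s) has two factors of s in the denominator, so the system is type 2. Taking each input component in turn:
  • 3: tracked with zero error.
  • t: tracked with zero error.
  • 8t^2: e_ss = 16/K_a with K_a=350/9 → 72/175.
Total e_ss = 72/175.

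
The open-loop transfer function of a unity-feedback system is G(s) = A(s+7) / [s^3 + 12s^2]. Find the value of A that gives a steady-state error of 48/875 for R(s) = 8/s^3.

250

The denominator has no term below 12s^2 — 2 poles at s=0, type 2.
K_a = lim_{s→0} s^2·G(s) = A·7 / 12 = (7/12)·A.
e_ss = 8/K_a = 48/875 ⇒ K_a = 875/6 ⇒ A = (875/6)/(7/12) = 250.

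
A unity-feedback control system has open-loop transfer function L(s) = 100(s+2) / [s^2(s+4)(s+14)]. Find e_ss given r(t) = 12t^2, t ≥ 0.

6.72

L(s) has two factors of s in the denominator, so the system is type 2.
K_a = lim_{s→0} s^2·L(s) = 100·2 / (4·14) = 25/7.
r(t) = 12t^2 gives R(s) = 24/s^3.
e_ss = 24/K_a = 24/(25/7) = 6.72.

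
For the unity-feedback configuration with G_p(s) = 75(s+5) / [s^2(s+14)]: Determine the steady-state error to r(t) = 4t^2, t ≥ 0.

112/375

G_p(s) has two factors of s in the denominator, so the system is type 2.
K_a = lim_{s→0} s^2·G_p(s) = 75·5 / (14) = 375/14.
r(t) = 4t^2 gives R(s) = 8/s^3.
e_ss = 8/K_a = 8/(375/14) = 112/375.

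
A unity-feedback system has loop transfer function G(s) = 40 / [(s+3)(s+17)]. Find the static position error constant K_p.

40/51

The open loop has no poles at the origin → type 0 system.
K_p = lim_{s→0} G(s) = 40 / (3·17) = 40/51.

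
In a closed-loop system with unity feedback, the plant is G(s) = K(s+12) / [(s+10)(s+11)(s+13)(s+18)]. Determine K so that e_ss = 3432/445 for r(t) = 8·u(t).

G(s) has no factors of s in the denominator, so the system is type 0.
K_p = lim_{s→0} G(s) = K·12 / (10·11·13·18) = (1/2145)·K.
e_ss = 8/(1 + K_p) = 3432/445 ⇒ 1 + (1/2145)·K = 445/429 ⇒ K = 80.

80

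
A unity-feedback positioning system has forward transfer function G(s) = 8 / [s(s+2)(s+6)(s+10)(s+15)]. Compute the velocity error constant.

1/225

G(s) has one factor of s in the denominator, so the system is type 1.
K_v = lim_{s→0} s·G(s) = 8 / (2·6·10·15) = 1/225.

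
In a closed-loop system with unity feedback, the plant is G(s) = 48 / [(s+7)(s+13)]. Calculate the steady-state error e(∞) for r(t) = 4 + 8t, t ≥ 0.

The open loop has no poles at the origin → type 0 system. By superposition:
  • 4: e_ss = 4/(1+K_p) with K_p=48/91 → 364/139.
  • 8t: a type-0 system cannot track it, e_ss → ∞.
The unbounded component dominates.

infinity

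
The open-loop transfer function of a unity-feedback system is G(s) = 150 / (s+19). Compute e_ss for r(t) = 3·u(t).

System type = 0 (no poles at s=0).
K_p = lim_{s→0} G(s) = 150 / (19) = 150/19.
e_ss = 3/(1 + K_p) = 3/(169/19) = 57/169.

57/169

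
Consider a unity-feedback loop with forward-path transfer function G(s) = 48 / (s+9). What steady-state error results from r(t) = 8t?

infinity

No free integrators in G(s): this is a type 0 system.
For a type-0 system K_v = 0, so e_ss to a ramp input is unbounded.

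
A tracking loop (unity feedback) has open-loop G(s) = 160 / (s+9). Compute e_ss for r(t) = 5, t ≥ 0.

G(s) has no factors of s in the denominator, so the system is type 0.
K_p = lim_{s→0} G(s) = 160 / (9) = 160/9.
e_ss = 5/(1 + K_p) = 5/(169/9) = 45/169.

45/169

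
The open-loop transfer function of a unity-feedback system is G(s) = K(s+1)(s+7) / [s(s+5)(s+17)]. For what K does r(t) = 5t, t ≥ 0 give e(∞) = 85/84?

60

System type = 1 (one pole at s=0).
K_v = lim_{s→0} s·G(s) = K·1·7 / (5·17) = (7/85)·K.
e_ss = 5/K_v = 85/84 ⇒ K_v = 84/17 ⇒ K = (84/17)/(7/85) = 60.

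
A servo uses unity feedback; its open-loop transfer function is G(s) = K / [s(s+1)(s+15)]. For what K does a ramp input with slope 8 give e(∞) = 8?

15

G(s) has one factor of s in the denominator, so the system is type 1.
K_v = lim_{s→0} s·G(s) = K / (1·15) = (1/15)·K.
e_ss = 8/K_v = 8 ⇒ K_v = 1 ⇒ K = 1/(1/15) = 15.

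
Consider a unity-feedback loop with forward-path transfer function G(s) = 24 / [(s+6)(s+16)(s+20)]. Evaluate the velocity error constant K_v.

The open loop has no poles at the origin → type 0 system.
K_v = lim_{s→0} s·G(s) = 0 (the extra factor of s kills the finite limit).

0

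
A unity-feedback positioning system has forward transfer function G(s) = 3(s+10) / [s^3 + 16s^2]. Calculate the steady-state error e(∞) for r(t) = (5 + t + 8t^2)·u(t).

The denominator has no term below 16s^2 — 2 poles at s=0, type 2. By superposition:
  • 5: tracked with zero error.
  • t: tracked with zero error.
  • 8t^2: e_ss = 16/K_a with K_a=1.875 → 128/15.
Total e_ss = 128/15.

128/15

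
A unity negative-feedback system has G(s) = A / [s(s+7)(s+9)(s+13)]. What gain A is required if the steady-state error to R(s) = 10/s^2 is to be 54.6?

150

The open loop has one pole at the origin → type 1 system.
K_v = lim_{s→0} s·G(s) = A / (7·9·13) = (1/819)·A.
e_ss = 10/K_v = 54.6 ⇒ K_v = 50/273 ⇒ A = (50/273)/(1/819) = 150.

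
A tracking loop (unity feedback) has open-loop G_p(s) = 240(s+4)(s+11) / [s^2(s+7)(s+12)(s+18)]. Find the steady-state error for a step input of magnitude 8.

0

Two free integrators in G_p(s): this is a type 2 system.
A type-2 system has K_p = ∞, so it tracks a step input with zero steady-state error.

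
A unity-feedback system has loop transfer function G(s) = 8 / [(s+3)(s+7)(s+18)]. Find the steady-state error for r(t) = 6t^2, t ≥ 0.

G(s) has no factors of s in the denominator, so the system is type 0.
For a type-0 system K_a = 0, so e_ss to a parabolic input is unbounded.

infinity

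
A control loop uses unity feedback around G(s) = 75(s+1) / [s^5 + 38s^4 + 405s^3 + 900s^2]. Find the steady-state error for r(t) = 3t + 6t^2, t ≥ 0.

Factoring s^2 from the denominator leaves a polynomial with constant term 900, so the system is type 2. By superposition:
  • 3t: tracked with zero error.
  • 6t^2: e_ss = 12/K_a with K_a=1/12 → 144.
Total e_ss = 144.

144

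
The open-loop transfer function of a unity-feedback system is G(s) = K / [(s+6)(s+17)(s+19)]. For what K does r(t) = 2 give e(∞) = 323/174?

No free integrators in G(s): this is a type 0 system.
K_p = lim_{s→0} G(s) = K / (6·17·19) = (1/1938)·K.
e_ss = 2/(1 + K_p) = 323/174 ⇒ 1 + (1/1938)·K = 348/323 ⇒ K = 150.

150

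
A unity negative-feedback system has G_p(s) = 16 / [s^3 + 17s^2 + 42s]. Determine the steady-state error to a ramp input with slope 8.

Lowest-order denominator term is 42s, so the open loop has 1 pole at the origin → type 1 system.
K_v = lim_{s→0} s·G_p(s) = 16 / 42 = 8/21.
e_ss = 8/K_v = 8/(8/21) = 21.

21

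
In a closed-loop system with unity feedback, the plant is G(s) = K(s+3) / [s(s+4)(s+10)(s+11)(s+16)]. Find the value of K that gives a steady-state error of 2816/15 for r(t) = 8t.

System type = 1 (one pole at s=0).
K_v = lim_{s→0} s·G(s) = K·3 / (4·10·11·16) = (3/7040)·K.
e_ss = 8/K_v = 2816/15 ⇒ K_v = 15/352 ⇒ K = (15/352)/(3/7040) = 100.

100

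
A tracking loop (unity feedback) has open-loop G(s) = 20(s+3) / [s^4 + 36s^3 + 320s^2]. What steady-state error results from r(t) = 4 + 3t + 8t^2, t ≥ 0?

256/3

Factoring s^2 from the denominator leaves a polynomial with constant term 320, so the system is type 2. Taking each input component in turn:
  • 4: tracked with zero error.
  • 3t: tracked with zero error.
  • 8t^2: e_ss = 16/K_a with K_a=0.1875 → 256/3.
Total e_ss = 256/3.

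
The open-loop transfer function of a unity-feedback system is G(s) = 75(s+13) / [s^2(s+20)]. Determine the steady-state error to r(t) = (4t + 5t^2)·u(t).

G(s) has two factors of s in the denominator, so the system is type 2. By superposition:
  • 4t: tracked with zero error.
  • 5t^2: e_ss = 10/K_a with K_a=48.75 → 8/39.
Total e_ss = 8/39.

8/39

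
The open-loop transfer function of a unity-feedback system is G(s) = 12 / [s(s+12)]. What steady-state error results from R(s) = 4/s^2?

4

The open loop has one pole at the origin → type 1 system.
K_v = lim_{s→0} s·G(s) = 12 / (12) = 1.
e_ss = 4/K_v = 4/1 = 4.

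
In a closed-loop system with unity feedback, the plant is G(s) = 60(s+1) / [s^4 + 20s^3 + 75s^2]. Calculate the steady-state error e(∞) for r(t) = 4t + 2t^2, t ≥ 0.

5

Factoring s^2 from the denominator leaves a polynomial with constant term 75, so the system is type 2. Taking each input component in turn:
  • 4t: tracked with zero error.
  • 2t^2: e_ss = 4/K_a with K_a=0.8 → 5.
Total e_ss = 5.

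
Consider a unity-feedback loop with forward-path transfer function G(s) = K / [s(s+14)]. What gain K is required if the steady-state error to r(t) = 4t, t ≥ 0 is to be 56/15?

System type = 1 (one pole at s=0).
K_v = lim_{s→0} s·G(s) = K / (14) = (1/14)·K.
e_ss = 4/K_v = 56/15 ⇒ K_v = 15/14 ⇒ K = (15/14)/(1/14) = 15.

15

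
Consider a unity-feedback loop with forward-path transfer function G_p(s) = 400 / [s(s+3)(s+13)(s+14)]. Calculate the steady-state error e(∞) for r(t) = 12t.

16.38

System type = 1 (one pole at s=0).
K_v = lim_{s→0} s·G_p(s) = 400 / (3·13·14) = 200/273.
e_ss = 12/K_v = 12/(200/273) = 16.38.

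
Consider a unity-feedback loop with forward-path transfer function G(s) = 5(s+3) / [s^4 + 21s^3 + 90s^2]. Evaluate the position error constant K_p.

infinity

K_p = lim_{s→0} G(s); with 2 poles at the origin the limit diverges, so K_p = ∞.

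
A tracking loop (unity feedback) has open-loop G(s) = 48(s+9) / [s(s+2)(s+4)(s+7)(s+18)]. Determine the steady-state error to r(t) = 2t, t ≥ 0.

14/3

System type = 1 (one pole at s=0).
K_v = lim_{s→0} s·G(s) = 48·9 / (2·4·7·18) = 3/7.
e_ss = 2/K_v = 2/(3/7) = 14/3.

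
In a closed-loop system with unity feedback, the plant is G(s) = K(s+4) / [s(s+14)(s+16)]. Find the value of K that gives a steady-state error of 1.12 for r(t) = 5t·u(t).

250

System type = 1 (one pole at s=0).
K_v = lim_{s→0} s·G(s) = K·4 / (14·16) = (1/56)·K.
e_ss = 5/K_v = 1.12 ⇒ K_v = 125/28 ⇒ K = (125/28)/(1/56) = 250.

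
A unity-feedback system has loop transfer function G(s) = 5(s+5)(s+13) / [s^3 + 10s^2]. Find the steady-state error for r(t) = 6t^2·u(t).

Lowest-order denominator term is 10s^2, so the open loop has 2 poles at the origin → type 2 system.
K_a = lim_{s→0} s^2·G(s) = 5·5·13 / 10 = 32.5.
r(t) = 6t^2 gives R(s) = 12/s^3.
e_ss = 12/K_a = 12/32.5 = 24/65.

24/65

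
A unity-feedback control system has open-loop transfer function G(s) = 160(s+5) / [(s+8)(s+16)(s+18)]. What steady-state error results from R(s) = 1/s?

No free integrators in G(s): this is a type 0 system.
K_p = lim_{s→0} G(s) = 160·5 / (8·16·18) = 25/72.
e_ss = 1/(1 + K_p) = 1/(97/72) = 72/97.

72/97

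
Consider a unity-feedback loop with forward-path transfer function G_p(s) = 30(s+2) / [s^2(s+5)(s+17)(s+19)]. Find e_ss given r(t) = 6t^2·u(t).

323

The open loop has two poles at the origin → type 2 system.
K_a = lim_{s→0} s^2·G_p(s) = 30·2 / (5·17·19) = 12/323.
r(t) = 6t^2 gives R(s) = 12/s^3.
e_ss = 12/K_a = 12/(12/323) = 323.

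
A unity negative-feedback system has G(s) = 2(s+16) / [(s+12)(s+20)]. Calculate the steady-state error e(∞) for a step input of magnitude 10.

150/17

The open loop has no poles at the origin → type 0 system.
K_p = lim_{s→0} G(s) = 2·16 / (12·20) = 2/15.
e_ss = 10/(1 + K_p) = 10/(17/15) = 150/17.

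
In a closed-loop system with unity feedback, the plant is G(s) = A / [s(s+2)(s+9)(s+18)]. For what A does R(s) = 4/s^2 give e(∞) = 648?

The open loop has one pole at the origin → type 1 system.
K_v = lim_{s→0} s·G(s) = A / (2·9·18) = (1/324)·A.
e_ss = 4/K_v = 648 ⇒ K_v = 1/162 ⇒ A = (1/162)/(1/324) = 2.

2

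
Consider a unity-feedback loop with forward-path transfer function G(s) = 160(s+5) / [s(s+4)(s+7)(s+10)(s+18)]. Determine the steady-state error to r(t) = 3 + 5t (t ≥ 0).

The open loop has one pole at the origin → type 1 system. By superposition:
  • 3: tracked with zero error.
  • 5t: e_ss = 5/K_v with K_v=10/63 → 31.5.
Total e_ss = 31.5.

31.5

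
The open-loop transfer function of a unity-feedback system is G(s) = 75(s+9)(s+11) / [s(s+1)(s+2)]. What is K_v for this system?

System type = 1 (one pole at s=0).
K_v = lim_{s→0} s·G(s) = 75·9·11 / (1·2) = 3712.5.

3712.5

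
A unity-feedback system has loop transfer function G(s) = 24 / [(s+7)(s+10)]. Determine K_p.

System type = 0 (no poles at s=0).
K_p = lim_{s→0} G(s) = 24 / (7·10) = 12/35.

12/35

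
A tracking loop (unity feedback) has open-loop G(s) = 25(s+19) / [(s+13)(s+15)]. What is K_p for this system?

No free integrators in G(s): this is a type 0 system.
K_p = lim_{s→0} G(s) = 25·19 / (13·15) = 95/39.

95/39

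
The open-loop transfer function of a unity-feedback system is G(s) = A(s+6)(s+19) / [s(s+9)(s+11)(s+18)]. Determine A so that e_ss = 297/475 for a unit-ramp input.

25

System type = 1 (one pole at s=0).
K_v = lim_{s→0} s·G(s) = A·6·19 / (9·11·18) = (19/297)·A.
e_ss = 1/K_v = 297/475 ⇒ K_v = 475/297 ⇒ A = (475/297)/(19/297) = 25.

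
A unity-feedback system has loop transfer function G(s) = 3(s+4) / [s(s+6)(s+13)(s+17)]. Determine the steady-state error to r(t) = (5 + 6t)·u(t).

One free integrator in G(s): this is a type 1 system. By superposition:
  • 5: tracked with zero error.
  • 6t: e_ss = 6/K_v with K_v=2/221 → 663.
Total e_ss = 663.

663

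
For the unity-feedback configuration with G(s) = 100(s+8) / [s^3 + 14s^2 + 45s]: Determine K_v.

160/9

Factoring s from the denominator leaves a polynomial with constant term 45, so the system is type 1.
K_v = lim_{s→0} s·G(s) = 100·8 / 45 = 160/9.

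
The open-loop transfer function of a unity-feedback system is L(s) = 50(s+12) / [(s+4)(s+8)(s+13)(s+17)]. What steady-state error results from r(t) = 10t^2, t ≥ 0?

No free integrators in L(s): this is a type 0 system.
For a type-0 system K_a = 0, so e_ss to a parabolic input is unbounded.

infinity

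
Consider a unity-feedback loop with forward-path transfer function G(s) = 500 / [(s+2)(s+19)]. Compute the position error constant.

System type = 0 (no poles at s=0).
K_p = lim_{s→0} G(s) = 500 / (2·19) = 250/19.

250/19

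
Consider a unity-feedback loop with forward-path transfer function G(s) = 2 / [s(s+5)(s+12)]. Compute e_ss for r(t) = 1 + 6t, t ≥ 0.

One free integrator in G(s): this is a type 1 system. Taking each input component in turn:
  • 1: tracked with zero error.
  • 6t: e_ss = 6/K_v with K_v=1/30 → 180.
Total e_ss = 180.

180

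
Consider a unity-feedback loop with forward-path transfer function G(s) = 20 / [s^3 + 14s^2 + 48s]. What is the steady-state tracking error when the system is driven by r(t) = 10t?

24

The denominator has no term below 48s — 1 pole at s=0, type 1.
K_v = lim_{s→0} s·G(s) = 20 / 48 = 5/12.
e_ss = 10/K_v = 10/(5/12) = 24.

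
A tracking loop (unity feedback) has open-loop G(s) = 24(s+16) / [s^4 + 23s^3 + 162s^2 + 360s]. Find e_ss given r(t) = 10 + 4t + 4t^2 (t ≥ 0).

infinity

Factoring s from the denominator leaves a polynomial with constant term 360, so the system is type 1. By superposition:
  • 10: tracked with zero error.
  • 4t: e_ss = 4/K_v with K_v=16/15 → 3.75.
  • 4t^2: a type-1 system cannot track it, e_ss → ∞.
The unbounded component dominates.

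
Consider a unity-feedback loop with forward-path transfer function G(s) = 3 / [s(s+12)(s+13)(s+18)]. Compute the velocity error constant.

1/936

System type = 1 (one pole at s=0).
K_v = lim_{s→0} s·G(s) = 3 / (12·13·18) = 1/936.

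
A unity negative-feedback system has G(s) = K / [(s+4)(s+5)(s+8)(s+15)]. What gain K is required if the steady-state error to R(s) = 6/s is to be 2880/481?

5

No free integrators in G(s): this is a type 0 system.
K_p = lim_{s→0} G(s) = K / (4·5·8·15) = (1/2400)·K.
e_ss = 6/(1 + K_p) = 2880/481 ⇒ 1 + (1/2400)·K = 481/480 ⇒ K = 5.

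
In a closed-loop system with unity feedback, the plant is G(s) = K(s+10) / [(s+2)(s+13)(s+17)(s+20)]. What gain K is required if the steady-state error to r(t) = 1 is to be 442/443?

2

G(s) has no factors of s in the denominator, so the system is type 0.
K_p = lim_{s→0} G(s) = K·10 / (2·13·17·20) = (1/884)·K.
e_ss = 1/(1 + K_p) = 442/443 ⇒ 1 + (1/884)·K = 443/442 ⇒ K = 2.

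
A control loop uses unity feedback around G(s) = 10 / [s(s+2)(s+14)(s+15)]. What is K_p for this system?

infinity

K_p = lim_{s→0} G(s); with 1 pole at the origin the limit diverges, so K_p = ∞.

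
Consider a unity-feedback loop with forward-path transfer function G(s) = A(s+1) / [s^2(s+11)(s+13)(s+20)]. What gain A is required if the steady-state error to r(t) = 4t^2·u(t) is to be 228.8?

100

System type = 2 (two poles at s=0).
K_a = lim_{s→0} s^2·G(s) = A·1 / (11·13·20) = (1/2860)·A.
e_ss = 8/K_a = 228.8 ⇒ K_a = 5/143 ⇒ A = (5/143)/(1/2860) = 100.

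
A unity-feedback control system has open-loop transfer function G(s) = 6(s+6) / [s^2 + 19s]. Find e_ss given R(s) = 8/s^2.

38/9

Lowest-order denominator term is 19s, so the open loop has 1 pole at the origin → type 1 system.
K_v = lim_{s→0} s·G(s) = 6·6 / 19 = 36/19.
e_ss = 8/K_v = 8/(36/19) = 38/9.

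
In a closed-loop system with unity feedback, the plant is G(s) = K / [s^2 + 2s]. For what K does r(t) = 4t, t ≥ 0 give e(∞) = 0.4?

Factoring s from the denominator leaves a polynomial with constant term 2, so the system is type 1.
K_v = lim_{s→0} s·G(s) = K / 2 = 0.5·K.
e_ss = 4/K_v = 0.4 ⇒ K_v = 10 ⇒ K = 10/0.5 = 20.

20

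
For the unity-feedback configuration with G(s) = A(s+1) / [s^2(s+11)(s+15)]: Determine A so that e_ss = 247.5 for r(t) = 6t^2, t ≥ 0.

8

Two free integrators in G(s): this is a type 2 system.
K_a = lim_{s→0} s^2·G(s) = A·1 / (11·15) = (1/165)·A.
e_ss = 12/K_a = 247.5 ⇒ K_a = 8/165 ⇒ A = (8/165)/(1/165) = 8.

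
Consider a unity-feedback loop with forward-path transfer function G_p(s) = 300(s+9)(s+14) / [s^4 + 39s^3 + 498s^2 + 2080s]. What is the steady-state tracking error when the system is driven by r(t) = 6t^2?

infinity

Lowest-order denominator term is 2080s, so the open loop has 1 pole at the origin → type 1 system.
K_a = lim_{s→0} s^2·G_p(s) = 0; the steady-state error to this parabolic input grows without bound.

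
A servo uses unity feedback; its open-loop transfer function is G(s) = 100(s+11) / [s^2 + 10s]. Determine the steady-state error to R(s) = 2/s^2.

The denominator has no term below 10s — 1 pole at s=0, type 1.
K_v = lim_{s→0} s·G(s) = 100·11 / 10 = 110.
e_ss = 2/K_v = 2/110 = 1/55.

1/55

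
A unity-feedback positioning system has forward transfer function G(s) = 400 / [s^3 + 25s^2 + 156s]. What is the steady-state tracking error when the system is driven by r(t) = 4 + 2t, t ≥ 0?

Factoring s from the denominator leaves a polynomial with constant term 156, so the system is type 1. Treating each term separately:
  • 4: tracked with zero error.
  • 2t: e_ss = 2/K_v with K_v=100/39 → 0.78.
Total e_ss = 0.78.

0.78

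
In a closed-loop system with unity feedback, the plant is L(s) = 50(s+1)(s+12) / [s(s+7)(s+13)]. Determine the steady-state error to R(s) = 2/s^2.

One free integrator in L(s): this is a type 1 system.
K_v = lim_{s→0} s·L(s) = 50·1·12 / (7·13) = 600/91.
e_ss = 2/K_v = 2/(600/91) = 91/300.

91/300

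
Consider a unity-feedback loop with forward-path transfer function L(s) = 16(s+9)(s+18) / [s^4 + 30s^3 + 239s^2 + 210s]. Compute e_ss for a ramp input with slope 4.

35/108

Lowest-order denominator term is 210s, so the open loop has 1 pole at the origin → type 1 system.
K_v = lim_{s→0} s·L(s) = 16·9·18 / 210 = 432/35.
e_ss = 4/K_v = 4/(432/35) = 35/108.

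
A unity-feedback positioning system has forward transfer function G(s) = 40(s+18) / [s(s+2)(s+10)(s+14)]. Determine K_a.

0

One free integrator in G(s): this is a type 1 system.
K_a = lim_{s→0} s^2·G(s) = 0 (the extra factor of s kills the finite limit).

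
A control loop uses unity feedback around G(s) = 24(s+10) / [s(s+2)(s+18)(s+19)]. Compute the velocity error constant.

20/57

System type = 1 (one pole at s=0).
K_v = lim_{s→0} s·G(s) = 24·10 / (2·18·19) = 20/57.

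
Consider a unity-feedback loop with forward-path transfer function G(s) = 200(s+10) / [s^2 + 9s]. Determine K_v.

2000/9

Lowest-order denominator term is 9s, so the open loop has 1 pole at the origin → type 1 system.
K_v = lim_{s→0} s·G(s) = 200·10 / 9 = 2000/9.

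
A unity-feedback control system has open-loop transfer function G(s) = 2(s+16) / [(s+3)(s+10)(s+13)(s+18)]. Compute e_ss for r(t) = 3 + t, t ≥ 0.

infinity

G(s) has no factors of s in the denominator, so the system is type 0. Treating each term separately:
  • 3: e_ss = 3/(1+K_p) with K_p=8/1755 → 5265/1763.
  • t: a type-0 system cannot track it, e_ss → ∞.
The unbounded component dominates.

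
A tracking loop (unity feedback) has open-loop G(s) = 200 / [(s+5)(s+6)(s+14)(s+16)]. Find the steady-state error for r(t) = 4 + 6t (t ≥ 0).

infinity

System type = 0 (no poles at s=0). Taking each input component in turn:
  • 4: e_ss = 4/(1+K_p) with K_p=5/168 → 672/173.
  • 6t: a type-0 system cannot track it, e_ss → ∞.
The unbounded component dominates.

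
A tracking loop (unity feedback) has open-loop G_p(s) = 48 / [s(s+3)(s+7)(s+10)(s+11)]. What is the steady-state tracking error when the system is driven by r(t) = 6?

System type = 1 (one pole at s=0).
A type-1 system has K_p = ∞, so it tracks a step input with zero steady-state error.

0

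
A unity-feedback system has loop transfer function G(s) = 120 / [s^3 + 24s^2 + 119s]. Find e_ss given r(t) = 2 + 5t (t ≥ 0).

119/24

Lowest-order denominator term is 119s, so the open loop has 1 pole at the origin → type 1 system. By superposition:
  • 2: tracked with zero error.
  • 5t: e_ss = 5/K_v with K_v=120/119 → 119/24.
Total e_ss = 119/24.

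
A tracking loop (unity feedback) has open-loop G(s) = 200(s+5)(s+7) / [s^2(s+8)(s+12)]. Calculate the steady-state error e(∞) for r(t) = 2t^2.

G(s) has two factors of s in the denominator, so the system is type 2.
K_a = lim_{s→0} s^2·G(s) = 200·5·7 / (8·12) = 875/12.
r(t) = 2t^2 gives R(s) = 4/s^3.
e_ss = 4/K_a = 4/(875/12) = 48/875.

48/875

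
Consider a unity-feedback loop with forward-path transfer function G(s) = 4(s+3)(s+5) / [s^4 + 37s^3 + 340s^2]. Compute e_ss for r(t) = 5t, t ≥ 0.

Factoring s^2 from the denominator leaves a polynomial with constant term 340, so the system is type 2.
K_v = ∞ for a type-2 system; e_ss to a ramp is zero.

0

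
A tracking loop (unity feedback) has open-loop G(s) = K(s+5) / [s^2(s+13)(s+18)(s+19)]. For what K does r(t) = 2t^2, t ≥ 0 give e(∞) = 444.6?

Two free integrators in G(s): this is a type 2 system.
K_a = lim_{s→0} s^2·G(s) = K·5 / (13·18·19) = (5/4446)·K.
e_ss = 4/K_a = 444.6 ⇒ K_a = 20/2223 ⇒ K = (20/2223)/(5/4446) = 8.

8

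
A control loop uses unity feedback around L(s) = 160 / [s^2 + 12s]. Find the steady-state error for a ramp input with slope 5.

0.375

The denominator has no term below 12s — 1 pole at s=0, type 1.
K_v = lim_{s→0} s·L(s) = 160 / 12 = 40/3.
e_ss = 5/K_v = 5/(40/3) = 0.375.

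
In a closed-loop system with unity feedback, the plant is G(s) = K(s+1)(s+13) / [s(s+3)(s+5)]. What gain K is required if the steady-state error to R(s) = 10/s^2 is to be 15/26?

The open loop has one pole at the origin → type 1 system.
K_v = lim_{s→0} s·G(s) = K·1·13 / (3·5) = (13/15)·K.
e_ss = 10/K_v = 15/26 ⇒ K_v = 52/3 ⇒ K = (52/3)/(13/15) = 20.

20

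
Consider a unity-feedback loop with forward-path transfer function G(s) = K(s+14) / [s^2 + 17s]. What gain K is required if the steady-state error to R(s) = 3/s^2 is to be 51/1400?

Lowest-order denominator term is 17s, so the open loop has 1 pole at the origin → type 1 system.
K_v = lim_{s→0} s·G(s) = K·14 / 17 = (14/17)·K.
e_ss = 3/K_v = 51/1400 ⇒ K_v = 1400/17 ⇒ K = (1400/17)/(14/17) = 100.

100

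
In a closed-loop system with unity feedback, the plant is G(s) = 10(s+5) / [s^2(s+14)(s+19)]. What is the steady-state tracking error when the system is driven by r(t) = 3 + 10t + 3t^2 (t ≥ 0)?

31.92

System type = 2 (two poles at s=0). Treating each term separately:
  • 3: tracked with zero error.
  • 10t: tracked with zero error.
  • 3t^2: e_ss = 6/K_a with K_a=25/133 → 31.92.
Total e_ss = 31.92.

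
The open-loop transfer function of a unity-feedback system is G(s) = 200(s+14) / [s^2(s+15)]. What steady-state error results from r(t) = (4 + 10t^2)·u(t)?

3/28

The open loop has two poles at the origin → type 2 system. Taking each input component in turn:
  • 4: tracked with zero error.
  • 10t^2: e_ss = 20/K_a with K_a=560/3 → 3/28.
Total e_ss = 3/28.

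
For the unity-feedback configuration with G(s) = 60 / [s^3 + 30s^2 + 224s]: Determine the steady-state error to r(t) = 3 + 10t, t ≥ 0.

112/3

Factoring s from the denominator leaves a polynomial with constant term 224, so the system is type 1. By superposition:
  • 3: tracked with zero error.
  • 10t: e_ss = 10/K_v with K_v=15/56 → 112/3.
Total e_ss = 112/3.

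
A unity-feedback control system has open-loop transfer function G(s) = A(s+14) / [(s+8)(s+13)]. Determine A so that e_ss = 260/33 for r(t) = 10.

G(s) has no factors of s in the denominator, so the system is type 0.
K_p = lim_{s→0} G(s) = A·14 / (8·13) = (7/52)·A.
e_ss = 10/(1 + K_p) = 260/33 ⇒ 1 + (7/52)·A = 33/26 ⇒ A = 2.

2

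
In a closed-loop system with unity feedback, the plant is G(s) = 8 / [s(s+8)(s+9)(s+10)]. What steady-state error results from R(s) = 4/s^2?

G(s) has one factor of s in the denominator, so the system is type 1.
K_v = lim_{s→0} s·G(s) = 8 / (8·9·10) = 1/90.
e_ss = 4/K_v = 4/(1/90) = 360.

360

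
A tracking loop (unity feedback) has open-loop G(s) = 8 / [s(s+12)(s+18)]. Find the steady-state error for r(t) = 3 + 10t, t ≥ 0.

270

System type = 1 (one pole at s=0). Taking each input component in turn:
  • 3: tracked with zero error.
  • 10t: e_ss = 10/K_v with K_v=1/27 → 270.
Total e_ss = 270.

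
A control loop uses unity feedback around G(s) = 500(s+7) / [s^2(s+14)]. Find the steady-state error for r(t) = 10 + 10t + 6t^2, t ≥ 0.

0.048

The open loop has two poles at the origin → type 2 system. Treating each term separately:
  • 10: tracked with zero error.
  • 10t: tracked with zero error.
  • 6t^2: e_ss = 12/K_a with K_a=250 → 0.048.
Total e_ss = 0.048.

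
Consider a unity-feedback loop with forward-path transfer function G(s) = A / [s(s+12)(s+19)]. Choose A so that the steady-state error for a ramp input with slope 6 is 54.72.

One free integrator in G(s): this is a type 1 system.
K_v = lim_{s→0} s·G(s) = A / (12·19) = (1/228)·A.
e_ss = 6/K_v = 54.72 ⇒ K_v = 25/228 ⇒ A = (25/228)/(1/228) = 25.

25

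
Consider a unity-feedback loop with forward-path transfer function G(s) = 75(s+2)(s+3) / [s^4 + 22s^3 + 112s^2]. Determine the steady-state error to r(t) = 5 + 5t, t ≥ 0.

The denominator has no term below 112s^2 — 2 poles at s=0, type 2. Treating each term separately:
  • 5: tracked with zero error.
  • 5t: tracked with zero error.
Total e_ss = 0.

0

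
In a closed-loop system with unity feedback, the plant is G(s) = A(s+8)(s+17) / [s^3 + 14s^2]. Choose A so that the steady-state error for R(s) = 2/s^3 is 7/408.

The denominator has no term below 14s^2 — 2 poles at s=0, type 2.
K_a = lim_{s→0} s^2·G(s) = A·8·17 / 14 = (68/7)·A.
e_ss = 2/K_a = 7/408 ⇒ K_a = 816/7 ⇒ A = (816/7)/(68/7) = 12.

12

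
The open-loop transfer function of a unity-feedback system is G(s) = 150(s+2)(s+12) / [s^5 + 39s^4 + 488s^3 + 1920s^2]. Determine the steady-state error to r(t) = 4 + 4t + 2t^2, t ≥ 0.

32/15

Factoring s^2 from the denominator leaves a polynomial with constant term 1920, so the system is type 2. By superposition:
  • 4: tracked with zero error.
  • 4t: tracked with zero error.
  • 2t^2: e_ss = 4/K_a with K_a=1.875 → 32/15.
Total e_ss = 32/15.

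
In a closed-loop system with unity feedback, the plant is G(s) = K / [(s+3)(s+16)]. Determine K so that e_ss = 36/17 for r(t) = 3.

20

System type = 0 (no poles at s=0).
K_p = lim_{s→0} G(s) = K / (3·16) = (1/48)·K.
e_ss = 3/(1 + K_p) = 36/17 ⇒ 1 + (1/48)·K = 17/12 ⇒ K = 20.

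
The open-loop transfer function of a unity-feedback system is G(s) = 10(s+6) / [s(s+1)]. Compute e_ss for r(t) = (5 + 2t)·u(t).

1/30

G(s) has one factor of s in the denominator, so the system is type 1. Taking each input component in turn:
  • 5: tracked with zero error.
  • 2t: e_ss = 2/K_v with K_v=60 → 1/30.
Total e_ss = 1/30.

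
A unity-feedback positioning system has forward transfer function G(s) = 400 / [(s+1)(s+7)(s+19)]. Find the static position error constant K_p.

G(s) has no factors of s in the denominator, so the system is type 0.
K_p = lim_{s→0} G(s) = 400 / (1·7·19) = 400/133.

400/133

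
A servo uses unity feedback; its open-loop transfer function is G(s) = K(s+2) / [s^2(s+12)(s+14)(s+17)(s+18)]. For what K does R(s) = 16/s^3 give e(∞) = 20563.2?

G(s) has two factors of s in the denominator, so the system is type 2.
K_a = lim_{s→0} s^2·G(s) = K·2 / (12·14·17·18) = (1/25704)·K.
e_ss = 16/K_a = 20563.2 ⇒ K_a = 5/6426 ⇒ K = (5/6426)/(1/25704) = 20.

20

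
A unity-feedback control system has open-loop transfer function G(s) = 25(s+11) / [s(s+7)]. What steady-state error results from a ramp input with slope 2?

One free integrator in G(s): this is a type 1 system.
K_v = lim_{s→0} s·G(s) = 25·11 / (7) = 275/7.
e_ss = 2/K_v = 2/(275/7) = 14/275.

14/275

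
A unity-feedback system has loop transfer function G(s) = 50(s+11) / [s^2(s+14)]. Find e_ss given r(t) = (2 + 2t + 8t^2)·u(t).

112/275

G(s) has two factors of s in the denominator, so the system is type 2. Taking each input component in turn:
  • 2: tracked with zero error.
  • 2t: tracked with zero error.
  • 8t^2: e_ss = 16/K_a with K_a=275/7 → 112/275.
Total e_ss = 112/275.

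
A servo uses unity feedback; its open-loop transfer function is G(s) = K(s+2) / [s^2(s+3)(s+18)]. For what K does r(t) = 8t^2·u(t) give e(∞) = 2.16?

System type = 2 (two poles at s=0).
K_a = lim_{s→0} s^2·G(s) = K·2 / (3·18) = (1/27)·K.
e_ss = 16/K_a = 2.16 ⇒ K_a = 200/27 ⇒ K = (200/27)/(1/27) = 200.

200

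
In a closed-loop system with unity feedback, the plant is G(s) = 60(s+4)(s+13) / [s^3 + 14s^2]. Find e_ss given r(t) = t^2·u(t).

The denominator has no term below 14s^2 — 2 poles at s=0, type 2.
K_a = lim_{s→0} s^2·G(s) = 60·4·13 / 14 = 1560/7.
r(t) = t^2 gives R(s) = 2/s^3.
e_ss = 2/K_a = 2/(1560/7) = 7/780.

7/780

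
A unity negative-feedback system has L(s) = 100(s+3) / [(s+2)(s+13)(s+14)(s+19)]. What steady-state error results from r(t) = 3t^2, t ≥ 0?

System type = 0 (no poles at s=0).
K_a = lim_{s→0} s^2·L(s) = 0; the steady-state error to this parabolic input grows without bound.

infinity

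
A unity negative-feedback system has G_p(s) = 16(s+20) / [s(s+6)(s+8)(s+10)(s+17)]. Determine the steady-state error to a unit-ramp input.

25.5

The open loop has one pole at the origin → type 1 system.
K_v = lim_{s→0} s·G_p(s) = 16·20 / (6·8·10·17) = 2/51.
e_ss = 1/K_v = 1/(2/51) = 25.5.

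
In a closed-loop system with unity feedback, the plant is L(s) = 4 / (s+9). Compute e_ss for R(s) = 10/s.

L(s) has no factors of s in the denominator, so the system is type 0.
K_p = lim_{s→0} L(s) = 4 / (9) = 4/9.
e_ss = 10/(1 + K_p) = 10/(13/9) = 90/13.

90/13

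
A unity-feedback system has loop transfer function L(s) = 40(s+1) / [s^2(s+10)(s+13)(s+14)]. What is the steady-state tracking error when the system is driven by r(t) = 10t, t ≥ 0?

L(s) has two factors of s in the denominator, so the system is type 2.
A type-2 system has K_v = ∞, so it tracks a ramp input with zero steady-state error.

0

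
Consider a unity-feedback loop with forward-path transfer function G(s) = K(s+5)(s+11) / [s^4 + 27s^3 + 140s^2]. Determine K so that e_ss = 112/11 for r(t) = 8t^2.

The denominator has no term below 140s^2 — 2 poles at s=0, type 2.
K_a = lim_{s→0} s^2·G(s) = K·5·11 / 140 = (11/28)·K.
e_ss = 16/K_a = 112/11 ⇒ K_a = 11/7 ⇒ K = (11/7)/(11/28) = 4.

4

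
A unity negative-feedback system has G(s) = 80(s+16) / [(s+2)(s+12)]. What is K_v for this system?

The open loop has no poles at the origin → type 0 system.
K_v = lim_{s→0} s·G(s) = 0 (the extra factor of s kills the finite limit).

0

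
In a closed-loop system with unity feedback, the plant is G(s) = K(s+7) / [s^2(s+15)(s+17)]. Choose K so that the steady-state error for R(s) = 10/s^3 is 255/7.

G(s) has two factors of s in the denominator, so the system is type 2.
K_a = lim_{s→0} s^2·G(s) = K·7 / (15·17) = (7/255)·K.
e_ss = 10/K_a = 255/7 ⇒ K_a = 14/51 ⇒ K = (14/51)/(7/255) = 10.

10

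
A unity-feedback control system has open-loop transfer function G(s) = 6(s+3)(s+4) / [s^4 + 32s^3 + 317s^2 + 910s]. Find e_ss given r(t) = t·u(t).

455/36

Lowest-order denominator term is 910s, so the open loop has 1 pole at the origin → type 1 system.
K_v = lim_{s→0} s·G(s) = 6·3·4 / 910 = 36/455.
e_ss = 1/K_v = 1/(36/455) = 455/36.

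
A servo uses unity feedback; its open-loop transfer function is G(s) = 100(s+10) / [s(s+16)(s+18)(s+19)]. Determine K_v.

G(s) has one factor of s in the denominator, so the system is type 1.
K_v = lim_{s→0} s·G(s) = 100·10 / (16·18·19) = 125/684.

125/684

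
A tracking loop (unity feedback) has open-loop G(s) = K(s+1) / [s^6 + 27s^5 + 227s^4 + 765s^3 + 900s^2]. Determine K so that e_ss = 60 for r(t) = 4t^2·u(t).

120

The denominator has no term below 900s^2 — 2 poles at s=0, type 2.
K_a = lim_{s→0} s^2·G(s) = K·1 / 900 = (1/900)·K.
e_ss = 8/K_a = 60 ⇒ K_a = 2/15 ⇒ K = (2/15)/(1/900) = 120.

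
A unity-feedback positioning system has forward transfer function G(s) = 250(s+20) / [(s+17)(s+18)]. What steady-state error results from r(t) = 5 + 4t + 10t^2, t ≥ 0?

System type = 0 (no poles at s=0). By superposition:
  • 5: e_ss = 5/(1+K_p) with K_p=2500/153 → 765/2653.
  • 4t: a type-0 system cannot track it, e_ss → ∞.
  • 10t^2: a type-0 system cannot track it, e_ss → ∞.
The unbounded component dominates.

infinity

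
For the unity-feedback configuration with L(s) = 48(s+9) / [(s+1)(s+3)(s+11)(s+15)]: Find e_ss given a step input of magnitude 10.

550/103

L(s) has no factors of s in the denominator, so the system is type 0.
K_p = lim_{s→0} L(s) = 48·9 / (1·3·11·15) = 48/55.
e_ss = 10/(1 + K_p) = 10/(103/55) = 550/103.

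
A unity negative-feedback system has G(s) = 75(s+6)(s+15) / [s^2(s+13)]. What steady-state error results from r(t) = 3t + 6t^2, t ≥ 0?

26/1125

The open loop has two poles at the origin → type 2 system. By superposition:
  • 3t: tracked with zero error.
  • 6t^2: e_ss = 12/K_a with K_a=6750/13 → 26/1125.
Total e_ss = 26/1125.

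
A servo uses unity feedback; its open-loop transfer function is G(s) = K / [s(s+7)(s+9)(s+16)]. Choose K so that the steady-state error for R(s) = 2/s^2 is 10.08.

The open loop has one pole at the origin → type 1 system.
K_v = lim_{s→0} s·G(s) = K / (7·9·16) = (1/1008)·K.
e_ss = 2/K_v = 10.08 ⇒ K_v = 25/126 ⇒ K = (25/126)/(1/1008) = 200.

200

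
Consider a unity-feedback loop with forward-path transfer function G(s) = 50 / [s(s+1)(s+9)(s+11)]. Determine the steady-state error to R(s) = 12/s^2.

System type = 1 (one pole at s=0).
K_v = lim_{s→0} s·G(s) = 50 / (1·9·11) = 50/99.
e_ss = 12/K_v = 12/(50/99) = 23.76.

23.76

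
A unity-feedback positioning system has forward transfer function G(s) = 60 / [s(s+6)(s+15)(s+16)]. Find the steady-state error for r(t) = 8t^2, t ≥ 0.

infinity

The open loop has one pole at the origin → type 1 system.
K_a = lim_{s→0} s^2·G(s) = 0; the steady-state error to this parabolic input grows without bound.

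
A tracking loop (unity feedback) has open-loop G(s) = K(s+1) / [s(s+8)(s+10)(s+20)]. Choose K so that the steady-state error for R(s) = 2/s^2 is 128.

System type = 1 (one pole at s=0).
K_v = lim_{s→0} s·G(s) = K·1 / (8·10·20) = (1/1600)·K.
e_ss = 2/K_v = 128 ⇒ K_v = 1/64 ⇒ K = (1/64)/(1/1600) = 25.

25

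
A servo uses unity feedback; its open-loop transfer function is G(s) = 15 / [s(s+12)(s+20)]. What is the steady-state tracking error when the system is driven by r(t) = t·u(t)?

The open loop has one pole at the origin → type 1 system.
K_v = lim_{s→0} s·G(s) = 15 / (12·20) = 0.0625.
e_ss = 1/K_v = 1/0.0625 = 16.

16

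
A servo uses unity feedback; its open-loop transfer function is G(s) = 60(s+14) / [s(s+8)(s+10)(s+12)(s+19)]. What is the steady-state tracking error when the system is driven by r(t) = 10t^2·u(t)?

infinity

One free integrator in G(s): this is a type 1 system.
For a type-1 system K_a = 0, so e_ss to a parabolic input is unbounded.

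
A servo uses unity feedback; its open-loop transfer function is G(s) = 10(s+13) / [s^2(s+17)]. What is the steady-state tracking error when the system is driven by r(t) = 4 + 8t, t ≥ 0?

System type = 2 (two poles at s=0). Treating each term separately:
  • 4: tracked with zero error.
  • 8t: tracked with zero error.
Total e_ss = 0.

0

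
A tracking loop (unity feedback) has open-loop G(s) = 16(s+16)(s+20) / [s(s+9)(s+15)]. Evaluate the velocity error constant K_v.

1024/27

The open loop has one pole at the origin → type 1 system.
K_v = lim_{s→0} s·G(s) = 16·16·20 / (9·15) = 1024/27.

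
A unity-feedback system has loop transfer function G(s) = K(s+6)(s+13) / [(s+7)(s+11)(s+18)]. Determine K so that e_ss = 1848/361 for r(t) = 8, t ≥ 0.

10

System type = 0 (no poles at s=0).
K_p = lim_{s→0} G(s) = K·6·13 / (7·11·18) = (13/231)·K.
e_ss = 8/(1 + K_p) = 1848/361 ⇒ 1 + (13/231)·K = 361/231 ⇒ K = 10.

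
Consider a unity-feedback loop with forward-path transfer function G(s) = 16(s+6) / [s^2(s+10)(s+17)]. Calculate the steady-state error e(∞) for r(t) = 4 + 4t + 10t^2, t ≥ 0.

425/12

G(s) has two factors of s in the denominator, so the system is type 2. Treating each term separately:
  • 4: tracked with zero error.
  • 4t: tracked with zero error.
  • 10t^2: e_ss = 20/K_a with K_a=48/85 → 425/12.
Total e_ss = 425/12.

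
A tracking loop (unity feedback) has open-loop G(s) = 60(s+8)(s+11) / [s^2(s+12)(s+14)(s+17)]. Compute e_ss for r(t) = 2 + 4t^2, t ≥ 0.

238/55

System type = 2 (two poles at s=0). Treating each term separately:
  • 2: tracked with zero error.
  • 4t^2: e_ss = 8/K_a with K_a=220/119 → 238/55.
Total e_ss = 238/55.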